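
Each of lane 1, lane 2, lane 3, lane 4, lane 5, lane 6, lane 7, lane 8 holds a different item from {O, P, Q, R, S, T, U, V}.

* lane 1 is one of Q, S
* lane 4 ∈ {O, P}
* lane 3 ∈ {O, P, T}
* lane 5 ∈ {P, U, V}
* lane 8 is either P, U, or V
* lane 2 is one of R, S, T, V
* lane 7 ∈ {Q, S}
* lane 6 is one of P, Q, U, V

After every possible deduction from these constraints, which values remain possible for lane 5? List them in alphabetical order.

P, U, V

Among the 8 variables, R fits only lane 2 (and all 8 values in {O, P, Q, R, S, T, U, V} must be used), so lane 2 = R.
The 7 still-open variables draw from only 7 values {O, P, Q, S, T, U, V}, so each is used; only lane 3 can be T, hence lane 3 = T.
The 6 still-open variables draw from only 6 values {O, P, Q, S, U, V}, so each is used; only lane 4 can be O, hence lane 4 = O.
lane 1 and lane 7 share exactly the 2 values {Q, S}; by pigeonhole those values go to them, so strike Q, S from lane 6.
No further eliminations apply; lane 5 can still be any of P, U, V.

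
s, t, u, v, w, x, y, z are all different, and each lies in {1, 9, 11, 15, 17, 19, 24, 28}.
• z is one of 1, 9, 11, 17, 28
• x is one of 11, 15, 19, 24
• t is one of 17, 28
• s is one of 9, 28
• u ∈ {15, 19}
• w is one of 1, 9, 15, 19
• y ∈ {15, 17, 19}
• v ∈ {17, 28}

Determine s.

Among the 8 variables, 24 fits only x (and all 8 values in {1, 9, 11, 15, 17, 19, 24, 28} must be used), so x = 24.
Among the 7 still-open variables, 11 fits only z (and all 7 values in {1, 9, 11, 15, 17, 19, 28} must be used), so z = 11.
The 6 still-open variables together cover exactly {1, 9, 15, 17, 19, 28} — 6 values for 6 variables — and 1 appears only in w's list, so w = 1.
The 5 still-open variables together cover exactly {9, 15, 17, 19, 28} — 5 values for 5 variables — and 9 appears only in s's list, so s = 9.

9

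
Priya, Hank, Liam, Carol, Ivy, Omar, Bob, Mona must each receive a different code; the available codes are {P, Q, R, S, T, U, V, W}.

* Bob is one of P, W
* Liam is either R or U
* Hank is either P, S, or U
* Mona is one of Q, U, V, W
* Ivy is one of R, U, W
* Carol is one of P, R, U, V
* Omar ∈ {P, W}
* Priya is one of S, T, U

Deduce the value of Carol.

The 8 variables together cover exactly {P, Q, R, S, T, U, V, W} — 8 values for 8 variables — and Q appears only in Mona's list, so Mona = Q.
The 7 still-open variables draw from only 7 values {P, R, S, T, U, V, W}, so each is used; only Priya can be T, hence Priya = T.
Among the 6 still-open variables, S fits only Hank (and all 6 values in {P, R, S, U, V, W} must be used), so Hank = S.
The 5 still-open variables together cover exactly {P, R, U, V, W} — 5 values for 5 variables — and V appears only in Carol's list, so Carol = V.

V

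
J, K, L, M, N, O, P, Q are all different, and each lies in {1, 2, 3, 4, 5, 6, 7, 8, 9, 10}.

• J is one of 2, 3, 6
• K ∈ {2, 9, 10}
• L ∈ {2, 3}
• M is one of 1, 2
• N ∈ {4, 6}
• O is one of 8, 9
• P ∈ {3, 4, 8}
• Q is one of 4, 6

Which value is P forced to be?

Among the 8 variables, 1 fits only M (and all 8 values in {1, 2, 3, 4, 6, 8, 9, 10} must be used), so M = 1.
The 7 still-open variables together cover exactly {2, 3, 4, 6, 8, 9, 10} — 7 values for 7 variables — and 10 appears only in K's list, so K = 10.
Among the 6 still-open variables, 9 fits only O (and all 6 values in {2, 3, 4, 6, 8, 9} must be used), so O = 9.
The 5 still-open variables together cover exactly {2, 3, 4, 6, 8} — 5 values for 5 variables — and 8 appears only in P's list, so P = 8.

8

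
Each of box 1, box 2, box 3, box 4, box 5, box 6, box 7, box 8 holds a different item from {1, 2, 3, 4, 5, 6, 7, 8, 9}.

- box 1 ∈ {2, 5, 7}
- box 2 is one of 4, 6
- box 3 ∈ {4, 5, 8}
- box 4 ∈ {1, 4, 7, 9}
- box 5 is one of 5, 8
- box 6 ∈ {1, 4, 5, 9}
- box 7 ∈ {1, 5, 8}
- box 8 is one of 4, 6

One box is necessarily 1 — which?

The 8 variables draw from only 8 values {1, 2, 4, 5, 6, 7, 8, 9}, so each is used; only box 1 can be 2, hence box 1 = 2.
The 7 still-open variables draw from only 7 values {1, 4, 5, 6, 7, 8, 9}, so each is used; only box 4 can be 7, hence box 4 = 7.
The 6 still-open variables draw from only 6 values {1, 4, 5, 6, 8, 9}, so each is used; only box 6 can be 9, hence box 6 = 9.
The 5 still-open variables together cover exactly {1, 4, 5, 6, 8} — 5 values for 5 variables — and 1 appears only in box 7's list, so box 7 = 1.

box 7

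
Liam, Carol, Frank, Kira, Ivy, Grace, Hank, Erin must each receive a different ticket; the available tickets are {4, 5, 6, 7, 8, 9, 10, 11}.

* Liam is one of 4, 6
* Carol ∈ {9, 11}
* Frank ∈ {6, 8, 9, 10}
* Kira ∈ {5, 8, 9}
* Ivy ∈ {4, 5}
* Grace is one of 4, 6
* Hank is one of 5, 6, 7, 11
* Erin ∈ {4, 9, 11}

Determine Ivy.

The 8 variables together cover exactly {4, 5, 6, 7, 8, 9, 10, 11} — 8 values for 8 variables — and 7 appears only in Hank's list, so Hank = 7.
The 7 still-open variables draw from only 7 values {4, 5, 6, 8, 9, 10, 11}, so each is used; only Frank can be 10, hence Frank = 10.
The 6 still-open variables draw from only 6 values {4, 5, 6, 8, 9, 11}, so each is used; only Kira can be 8, hence Kira = 8.
The 5 still-open variables draw from only 5 values {4, 5, 6, 9, 11}, so each is used; only Ivy can be 5, hence Ivy = 5.

5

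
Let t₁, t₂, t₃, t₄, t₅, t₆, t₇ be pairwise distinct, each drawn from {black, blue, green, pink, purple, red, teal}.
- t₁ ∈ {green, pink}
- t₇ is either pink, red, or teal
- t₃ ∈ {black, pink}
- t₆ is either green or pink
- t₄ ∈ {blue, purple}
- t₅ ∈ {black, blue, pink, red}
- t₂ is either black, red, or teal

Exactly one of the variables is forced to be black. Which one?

t₃

Among the 7 variables, purple fits only t₄ (and all 7 values in {black, blue, green, pink, purple, red, teal} must be used), so t₄ = purple.
Among the 6 still-open variables, blue fits only t₅ (and all 6 values in {black, blue, green, pink, red, teal} must be used), so t₅ = blue.
The 2 variables t₁ and t₆ are confined to {green, pink}, which locks those values in; drop them from t₃, t₇.
So black goes to t₃.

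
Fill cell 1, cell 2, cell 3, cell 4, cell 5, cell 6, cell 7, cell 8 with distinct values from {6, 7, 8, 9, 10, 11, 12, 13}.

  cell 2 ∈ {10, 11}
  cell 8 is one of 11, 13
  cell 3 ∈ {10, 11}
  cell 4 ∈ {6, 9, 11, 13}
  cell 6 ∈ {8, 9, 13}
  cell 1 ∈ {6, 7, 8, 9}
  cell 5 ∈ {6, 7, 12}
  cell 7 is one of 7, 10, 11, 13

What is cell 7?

7

The 8 variables together cover exactly {6, 7, 8, 9, 10, 11, 12, 13} — 8 values for 8 variables — and 12 appears only in cell 5's list, so cell 5 = 12.
cell 2 and cell 3 between them cover only {10, 11} — a naked pair. Remove those values from cell 4, cell 7, cell 8.
cell 8's domain is down to {13}, so cell 8 = 13. Eliminate 13 elsewhere: cell 4, cell 6, cell 7.
So cell 7 = 7.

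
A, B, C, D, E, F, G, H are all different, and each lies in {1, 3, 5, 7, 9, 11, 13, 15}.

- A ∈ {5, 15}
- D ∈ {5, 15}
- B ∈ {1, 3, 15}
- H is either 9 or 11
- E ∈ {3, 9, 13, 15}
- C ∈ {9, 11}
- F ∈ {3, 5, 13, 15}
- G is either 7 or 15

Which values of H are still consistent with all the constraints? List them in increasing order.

The 8 variables together cover exactly {1, 3, 5, 7, 9, 11, 13, 15} — 8 values for 8 variables — and 1 appears only in B's list, so B = 1.
Among the 7 still-open variables, 7 fits only G (and all 7 values in {3, 5, 7, 9, 11, 13, 15} must be used), so G = 7.
The 2 variables A and D are confined to {5, 15}, which locks those values in; drop them from E, F.
C and H share exactly the 2 values {9, 11}; by pigeonhole those values go to them, so strike 9, 11 from E.
No further eliminations apply; H can still be any of 9, 11.

9, 11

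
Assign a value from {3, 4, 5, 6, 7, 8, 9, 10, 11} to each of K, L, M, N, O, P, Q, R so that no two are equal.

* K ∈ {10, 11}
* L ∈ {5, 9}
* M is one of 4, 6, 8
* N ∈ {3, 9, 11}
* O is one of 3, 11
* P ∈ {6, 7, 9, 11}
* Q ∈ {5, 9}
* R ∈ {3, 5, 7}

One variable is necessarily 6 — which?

P

L and Q share exactly the 2 values {5, 9}; by pigeonhole those values go to them, so strike 5, 9 from N, P, R.
N and O between them cover only {3, 11} — a naked pair. Remove those values from K, P, R.
K's domain is down to {10}, so K = 10.
That leaves R = 7. Remove 7 from P.
So 6 goes to P.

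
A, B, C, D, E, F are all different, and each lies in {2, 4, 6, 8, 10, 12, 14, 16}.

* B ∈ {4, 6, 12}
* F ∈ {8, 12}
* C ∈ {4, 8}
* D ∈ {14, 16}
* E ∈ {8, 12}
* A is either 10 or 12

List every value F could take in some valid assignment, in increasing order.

8, 12

E and F share exactly the 2 values {8, 12}; by pigeonhole those values go to them, so strike 8, 12 from A, B, C.
A has just one choice, so A = 10.
That leaves C = 4. Eliminate 4 elsewhere: B.
B has just one choice, so B = 6.
No further eliminations apply; F can still be any of 8, 12.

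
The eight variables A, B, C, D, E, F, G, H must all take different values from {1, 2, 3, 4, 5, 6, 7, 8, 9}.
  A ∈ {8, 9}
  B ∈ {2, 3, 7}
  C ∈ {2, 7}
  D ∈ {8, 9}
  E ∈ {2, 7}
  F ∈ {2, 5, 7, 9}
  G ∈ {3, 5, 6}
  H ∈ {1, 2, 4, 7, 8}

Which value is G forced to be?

A and D between them cover only {8, 9} — a naked pair. Remove those values from F, H.
C and E share exactly the 2 values {2, 7}; by pigeonhole those values go to them, so strike 2, 7 from B, F, H.
B's domain is down to {3}, so B = 3. So G can't be 3.
F's domain is down to {5}, so F = 5. Remove 5 from G.
So G = 6.

6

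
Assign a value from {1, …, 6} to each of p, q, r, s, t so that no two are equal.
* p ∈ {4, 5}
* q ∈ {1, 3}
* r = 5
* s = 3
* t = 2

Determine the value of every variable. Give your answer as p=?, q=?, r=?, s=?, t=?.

r must be 5 (only option left). Remove 5 from p.
That leaves s = 3. So q can't be 3.
t's domain is down to {2}, so t = 2.
p must be 4 (only option left).
q has just one choice, so q = 1.

p=4, q=1, r=5, s=3, t=2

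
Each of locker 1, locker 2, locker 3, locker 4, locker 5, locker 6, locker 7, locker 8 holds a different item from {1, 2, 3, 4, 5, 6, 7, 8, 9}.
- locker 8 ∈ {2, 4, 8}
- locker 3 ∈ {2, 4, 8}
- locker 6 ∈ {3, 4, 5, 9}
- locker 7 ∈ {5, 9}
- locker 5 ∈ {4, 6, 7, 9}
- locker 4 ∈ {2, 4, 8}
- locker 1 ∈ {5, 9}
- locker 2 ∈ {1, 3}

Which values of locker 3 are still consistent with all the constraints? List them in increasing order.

2, 4, 8

locker 1 and locker 7 share exactly the 2 values {5, 9}; by pigeonhole those values go to them, so strike 5, 9 from locker 5, locker 6.
locker 3, locker 4, locker 8 between them cover only {2, 4, 8} — a naked triple. Remove those values from locker 5, locker 6.
That leaves locker 6 = 3. Remove 3 from locker 2.
locker 2 has just one choice, so locker 2 = 1.
No further eliminations apply; locker 3 can still be any of 2, 4, 8.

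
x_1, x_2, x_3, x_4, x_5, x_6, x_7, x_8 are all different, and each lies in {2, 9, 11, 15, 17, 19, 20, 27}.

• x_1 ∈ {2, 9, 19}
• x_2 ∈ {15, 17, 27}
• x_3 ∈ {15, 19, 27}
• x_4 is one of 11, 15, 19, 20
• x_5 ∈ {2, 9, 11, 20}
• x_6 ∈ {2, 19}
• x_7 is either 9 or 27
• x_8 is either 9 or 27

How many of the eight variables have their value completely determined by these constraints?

2

The 8 variables together cover exactly {2, 9, 11, 15, 17, 19, 20, 27} — 8 values for 8 variables — and 17 appears only in x_2's list, so x_2 = 17.
The 2 variables x_7 and x_8 are confined to {9, 27}, which locks those values in; drop them from x_1, x_3, x_5.
x_1 and x_6 share exactly the 2 values {2, 19}; by pigeonhole those values go to them, so strike 2, 19 from x_3, x_4, x_5.
x_3 has just one choice, so x_3 = 15. Eliminate 15 elsewhere: x_4.
Determined: x_2=17, x_3=15. The other variables each still have more than one consistent value. That makes 2.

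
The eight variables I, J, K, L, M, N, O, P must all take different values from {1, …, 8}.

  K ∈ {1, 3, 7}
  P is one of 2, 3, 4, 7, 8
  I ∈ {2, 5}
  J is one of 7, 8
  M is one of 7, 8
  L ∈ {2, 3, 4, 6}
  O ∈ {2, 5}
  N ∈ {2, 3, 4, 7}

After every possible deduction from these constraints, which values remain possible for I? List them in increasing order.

2, 5

Among the 8 variables, 1 fits only K (and all 8 values in {1, 2, 3, 4, 5, 6, 7, 8} must be used), so K = 1.
The 7 still-open variables together cover exactly {2, 3, 4, 5, 6, 7, 8} — 7 values for 7 variables — and 6 appears only in L's list, so L = 6.
I and O between them cover only {2, 5} — a naked pair. Remove those values from N, P.
J and M between them cover only {7, 8} — a naked pair. Remove those values from N, P.
No further eliminations apply; I can still be any of 2, 5.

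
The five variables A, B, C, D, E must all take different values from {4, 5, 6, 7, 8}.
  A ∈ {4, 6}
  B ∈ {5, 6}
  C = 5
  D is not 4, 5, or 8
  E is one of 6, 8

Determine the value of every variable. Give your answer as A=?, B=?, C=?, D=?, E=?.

C must be 5 (only option left). Remove 5 from B.
That leaves B = 6. Eliminate 6 elsewhere: A, D, E.
That leaves D = 7.
E must be 8 (only option left).
A has just one choice, so A = 4.

A=4, B=6, C=5, D=7, E=8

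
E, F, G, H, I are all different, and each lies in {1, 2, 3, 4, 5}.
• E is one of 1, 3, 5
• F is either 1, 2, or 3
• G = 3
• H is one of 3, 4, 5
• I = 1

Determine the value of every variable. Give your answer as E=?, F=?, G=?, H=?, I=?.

G has just one choice, so G = 3. Strike 3 from E, F, H.
I must be 1 (only option left). Remove 1 from E, F.
E's domain is down to {5}, so E = 5. Remove 5 from H.
F has just one choice, so F = 2.
That leaves H = 4.

E=5, F=2, G=3, H=4, I=1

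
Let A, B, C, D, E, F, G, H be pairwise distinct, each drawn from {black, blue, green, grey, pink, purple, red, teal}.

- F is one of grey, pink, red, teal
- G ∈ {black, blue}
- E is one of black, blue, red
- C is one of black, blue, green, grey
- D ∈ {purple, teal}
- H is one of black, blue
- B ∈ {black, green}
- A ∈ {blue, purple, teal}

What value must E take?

The 8 variables together cover exactly {black, blue, green, grey, pink, purple, red, teal} — 8 values for 8 variables — and pink appears only in F's list, so F = pink.
The 7 still-open variables together cover exactly {black, blue, green, grey, purple, red, teal} — 7 values for 7 variables — and grey appears only in C's list, so C = grey.
Among the 6 still-open variables, green fits only B (and all 6 values in {black, blue, green, purple, red, teal} must be used), so B = green.
The 5 still-open variables together cover exactly {black, blue, purple, red, teal} — 5 values for 5 variables — and red appears only in E's list, so E = red.

red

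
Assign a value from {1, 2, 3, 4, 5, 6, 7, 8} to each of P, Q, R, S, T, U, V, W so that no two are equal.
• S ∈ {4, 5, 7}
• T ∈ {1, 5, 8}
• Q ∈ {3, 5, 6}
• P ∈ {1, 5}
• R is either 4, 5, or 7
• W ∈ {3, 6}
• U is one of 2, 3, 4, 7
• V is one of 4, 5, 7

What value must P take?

Among the 8 variables, 2 fits only U (and all 8 values in {1, 2, 3, 4, 5, 6, 7, 8} must be used), so U = 2.
The 7 still-open variables together cover exactly {1, 3, 4, 5, 6, 7, 8} — 7 values for 7 variables — and 8 appears only in T's list, so T = 8.
Among the 6 still-open variables, 1 fits only P (and all 6 values in {1, 3, 4, 5, 6, 7} must be used), so P = 1.

1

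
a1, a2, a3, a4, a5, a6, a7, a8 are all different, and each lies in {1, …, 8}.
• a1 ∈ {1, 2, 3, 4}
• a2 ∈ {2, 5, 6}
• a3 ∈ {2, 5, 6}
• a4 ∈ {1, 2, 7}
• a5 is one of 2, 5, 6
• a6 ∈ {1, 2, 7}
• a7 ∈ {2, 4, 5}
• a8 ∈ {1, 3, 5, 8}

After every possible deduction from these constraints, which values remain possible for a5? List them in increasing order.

2, 5, 6

Among the 8 variables, 8 fits only a8 (and all 8 values in {1, 2, 3, 4, 5, 6, 7, 8} must be used), so a8 = 8.
The 7 still-open variables together cover exactly {1, 2, 3, 4, 5, 6, 7} — 7 values for 7 variables — and 3 appears only in a1's list, so a1 = 3.
The 6 still-open variables together cover exactly {1, 2, 4, 5, 6, 7} — 6 values for 6 variables — and 4 appears only in a7's list, so a7 = 4.
The 3 variables a2, a3, a5 are confined to {2, 5, 6}, which locks those values in; drop them from a4, a6.
No further eliminations apply; a5 can still be any of 2, 5, 6.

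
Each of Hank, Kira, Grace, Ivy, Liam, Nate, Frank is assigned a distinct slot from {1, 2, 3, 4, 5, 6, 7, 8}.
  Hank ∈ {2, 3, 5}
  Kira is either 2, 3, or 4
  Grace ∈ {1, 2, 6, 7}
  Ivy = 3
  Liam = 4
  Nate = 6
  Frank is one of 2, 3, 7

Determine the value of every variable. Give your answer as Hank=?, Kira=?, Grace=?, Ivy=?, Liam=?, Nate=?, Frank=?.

Ivy's domain is down to {3}, so Ivy = 3. So Hank, Kira, Frank can't be 3.
Liam has just one choice, so Liam = 4. Strike 4 from Kira.
Nate must be 6 (only option left). So Grace can't be 6.
Kira has just one choice, so Kira = 2. Eliminate 2 elsewhere: Hank, Grace, Frank.
That leaves Frank = 7. Eliminate 7 elsewhere: Grace.
That leaves Hank = 5.
Grace has just one choice, so Grace = 1.

Hank=5, Kira=2, Grace=1, Ivy=3, Liam=4, Nate=6, Frank=7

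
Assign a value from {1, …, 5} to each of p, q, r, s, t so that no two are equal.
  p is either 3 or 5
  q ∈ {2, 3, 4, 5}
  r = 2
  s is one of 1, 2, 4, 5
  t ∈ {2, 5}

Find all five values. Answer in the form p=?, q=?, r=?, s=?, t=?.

p=3, q=4, r=2, s=1, t=5

r must be 2 (only option left). Remove 2 from q, s, t.
t has just one choice, so t = 5. So p, q, s can't be 5.
That leaves p = 3. Eliminate 3 elsewhere: q.
q must be 4 (only option left). Strike 4 from s.
s's domain is down to {1}, so s = 1.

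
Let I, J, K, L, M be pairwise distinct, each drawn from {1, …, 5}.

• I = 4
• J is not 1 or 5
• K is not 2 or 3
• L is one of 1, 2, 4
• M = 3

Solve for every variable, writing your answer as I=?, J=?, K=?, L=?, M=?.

I has just one choice, so I = 4. Strike 4 from J, K, L.
That leaves M = 3. Eliminate 3 elsewhere: J.
J's domain is down to {2}, so J = 2. Strike 2 from L.
L has just one choice, so L = 1. Strike 1 from K.
K must be 5 (only option left).

I=4, J=2, K=5, L=1, M=3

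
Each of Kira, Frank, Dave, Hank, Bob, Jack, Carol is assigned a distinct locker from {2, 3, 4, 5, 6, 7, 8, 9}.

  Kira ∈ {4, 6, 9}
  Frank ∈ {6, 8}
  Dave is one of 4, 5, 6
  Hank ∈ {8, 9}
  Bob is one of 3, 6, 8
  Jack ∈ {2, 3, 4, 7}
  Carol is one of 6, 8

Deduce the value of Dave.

Frank and Carol between them cover only {6, 8} — a naked pair. Remove those values from Kira, Dave, Hank, Bob.
That leaves Hank = 9. Strike 9 from Kira.
Bob's domain is down to {3}, so Bob = 3. So Jack can't be 3.
Kira has just one choice, so Kira = 4. Eliminate 4 elsewhere: Dave, Jack.
So Dave = 5.

5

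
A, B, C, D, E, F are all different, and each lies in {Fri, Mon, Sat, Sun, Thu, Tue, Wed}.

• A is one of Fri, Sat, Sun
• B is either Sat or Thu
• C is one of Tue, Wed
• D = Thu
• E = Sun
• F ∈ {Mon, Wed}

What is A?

Fri

D must be Thu (only option left). Strike Thu from B.
E has just one choice, so E = Sun. Eliminate Sun elsewhere: A.
B must be Sat (only option left). So A can't be Sat.
So A = Fri.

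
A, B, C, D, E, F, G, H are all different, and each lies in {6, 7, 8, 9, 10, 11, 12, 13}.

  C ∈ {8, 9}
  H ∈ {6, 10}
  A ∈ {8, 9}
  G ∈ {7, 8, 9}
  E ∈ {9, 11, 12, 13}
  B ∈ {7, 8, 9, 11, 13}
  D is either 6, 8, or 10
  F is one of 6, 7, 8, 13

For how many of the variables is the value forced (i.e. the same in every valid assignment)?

The 8 variables draw from only 8 values {6, 7, 8, 9, 10, 11, 12, 13}, so each is used; only E can be 12, hence E = 12.
The 7 still-open variables together cover exactly {6, 7, 8, 9, 10, 11, 13} — 7 values for 7 variables — and 11 appears only in B's list, so B = 11.
Among the 6 still-open variables, 13 fits only F (and all 6 values in {6, 7, 8, 9, 10, 13} must be used), so F = 13.
Among the 5 still-open variables, 7 fits only G (and all 5 values in {6, 7, 8, 9, 10} must be used), so G = 7.
A and C between them cover only {8, 9} — a naked pair. Remove those values from D.
Determined: B=11, E=12, F=13, G=7. The other variables each still have more than one consistent value. That makes 4.

4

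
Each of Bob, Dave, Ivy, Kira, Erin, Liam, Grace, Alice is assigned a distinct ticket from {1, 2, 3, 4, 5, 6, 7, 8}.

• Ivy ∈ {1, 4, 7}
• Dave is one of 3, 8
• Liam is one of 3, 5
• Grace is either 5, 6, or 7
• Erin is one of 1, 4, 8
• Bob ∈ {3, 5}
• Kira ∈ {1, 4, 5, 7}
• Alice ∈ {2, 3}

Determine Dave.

Among the 8 variables, 2 fits only Alice (and all 8 values in {1, 2, 3, 4, 5, 6, 7, 8} must be used), so Alice = 2.
The 7 still-open variables together cover exactly {1, 3, 4, 5, 6, 7, 8} — 7 values for 7 variables — and 6 appears only in Grace's list, so Grace = 6.
Bob and Liam share exactly the 2 values {3, 5}; by pigeonhole those values go to them, so strike 3, 5 from Dave, Kira.
So Dave = 8.

8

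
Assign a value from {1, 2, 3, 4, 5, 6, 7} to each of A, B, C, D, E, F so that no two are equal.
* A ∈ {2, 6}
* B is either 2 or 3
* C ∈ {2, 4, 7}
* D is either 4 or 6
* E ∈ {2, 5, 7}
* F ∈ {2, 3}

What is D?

4

The 6 variables draw from only 6 values {2, 3, 4, 5, 6, 7}, so each is used; only E can be 5, hence E = 5.
The 5 still-open variables together cover exactly {2, 3, 4, 6, 7} — 5 values for 5 variables — and 7 appears only in C's list, so C = 7.
The 4 still-open variables together cover exactly {2, 3, 4, 6} — 4 values for 4 variables — and 4 appears only in D's list, so D = 4.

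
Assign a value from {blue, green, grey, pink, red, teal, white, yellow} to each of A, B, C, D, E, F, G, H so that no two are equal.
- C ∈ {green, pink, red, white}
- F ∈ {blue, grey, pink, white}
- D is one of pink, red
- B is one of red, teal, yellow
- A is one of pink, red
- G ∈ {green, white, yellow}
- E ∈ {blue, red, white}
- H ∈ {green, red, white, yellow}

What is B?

teal

The 8 variables together cover exactly {blue, green, grey, pink, red, teal, white, yellow} — 8 values for 8 variables — and grey appears only in F's list, so F = grey.
The 7 still-open variables draw from only 7 values {blue, green, pink, red, teal, white, yellow}, so each is used; only E can be blue, hence E = blue.
The 6 still-open variables draw from only 6 values {green, pink, red, teal, white, yellow}, so each is used; only B can be teal, hence B = teal.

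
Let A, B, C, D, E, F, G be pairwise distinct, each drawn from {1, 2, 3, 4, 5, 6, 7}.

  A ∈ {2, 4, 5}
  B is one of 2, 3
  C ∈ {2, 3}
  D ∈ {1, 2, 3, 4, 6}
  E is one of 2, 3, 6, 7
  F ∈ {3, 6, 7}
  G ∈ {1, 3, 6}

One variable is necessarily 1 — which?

G

Among the 7 variables, 5 fits only A (and all 7 values in {1, 2, 3, 4, 5, 6, 7} must be used), so A = 5.
The 6 still-open variables draw from only 6 values {1, 2, 3, 4, 6, 7}, so each is used; only D can be 4, hence D = 4.
The 5 still-open variables draw from only 5 values {1, 2, 3, 6, 7}, so each is used; only G can be 1, hence G = 1.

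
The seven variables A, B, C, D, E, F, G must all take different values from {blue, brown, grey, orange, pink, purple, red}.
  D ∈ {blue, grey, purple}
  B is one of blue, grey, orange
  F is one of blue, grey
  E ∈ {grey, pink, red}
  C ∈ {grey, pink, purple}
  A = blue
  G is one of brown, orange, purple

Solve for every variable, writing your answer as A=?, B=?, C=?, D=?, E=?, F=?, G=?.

A=blue, B=orange, C=pink, D=purple, E=red, F=grey, G=brown

A must be blue (only option left). Remove blue from B, D, F.
That leaves F = grey. So B, C, D, E can't be grey.
B's domain is down to {orange}, so B = orange. Remove orange from G.
D's domain is down to {purple}, so D = purple. Strike purple from C, G.
G's domain is down to {brown}, so G = brown.
That leaves C = pink. So E can't be pink.
E has just one choice, so E = red.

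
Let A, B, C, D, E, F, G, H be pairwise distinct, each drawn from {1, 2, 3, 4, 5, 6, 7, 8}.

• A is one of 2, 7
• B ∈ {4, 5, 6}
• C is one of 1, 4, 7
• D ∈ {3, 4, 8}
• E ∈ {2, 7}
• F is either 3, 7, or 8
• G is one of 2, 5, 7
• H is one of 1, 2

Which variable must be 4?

The 8 variables together cover exactly {1, 2, 3, 4, 5, 6, 7, 8} — 8 values for 8 variables — and 6 appears only in B's list, so B = 6.
The 7 still-open variables together cover exactly {1, 2, 3, 4, 5, 7, 8} — 7 values for 7 variables — and 5 appears only in G's list, so G = 5.
The 2 variables A and E are confined to {2, 7}, which locks those values in; drop them from C, F, H.
H must be 1 (only option left). Remove 1 from C.
So 4 goes to C.

C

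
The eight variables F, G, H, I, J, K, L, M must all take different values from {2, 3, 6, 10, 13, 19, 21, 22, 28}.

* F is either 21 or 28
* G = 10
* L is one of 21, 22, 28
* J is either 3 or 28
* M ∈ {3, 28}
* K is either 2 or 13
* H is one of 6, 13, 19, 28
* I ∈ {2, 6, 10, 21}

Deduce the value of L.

G must be 10 (only option left). Remove 10 from I.
The 2 variables J and M are confined to {3, 28}, which locks those values in; drop them from F, H, L.
F must be 21 (only option left). Strike 21 from I, L.
So L = 22.

22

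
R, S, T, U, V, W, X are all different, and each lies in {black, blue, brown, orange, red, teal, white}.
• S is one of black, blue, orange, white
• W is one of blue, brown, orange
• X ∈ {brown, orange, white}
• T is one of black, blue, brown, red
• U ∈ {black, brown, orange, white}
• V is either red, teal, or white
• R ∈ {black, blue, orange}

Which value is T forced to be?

red

The 7 variables draw from only 7 values {black, blue, brown, orange, red, teal, white}, so each is used; only V can be teal, hence V = teal.
Among the 6 still-open variables, red fits only T (and all 6 values in {black, blue, brown, orange, red, white} must be used), so T = red.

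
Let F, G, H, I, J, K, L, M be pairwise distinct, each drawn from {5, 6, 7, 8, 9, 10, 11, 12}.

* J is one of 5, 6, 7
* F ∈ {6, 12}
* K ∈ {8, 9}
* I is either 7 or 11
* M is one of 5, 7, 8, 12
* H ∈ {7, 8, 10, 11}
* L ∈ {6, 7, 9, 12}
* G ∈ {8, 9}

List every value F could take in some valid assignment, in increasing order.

Among the 8 variables, 10 fits only H (and all 8 values in {5, 6, 7, 8, 9, 10, 11, 12} must be used), so H = 10.
The 7 still-open variables draw from only 7 values {5, 6, 7, 8, 9, 11, 12}, so each is used; only I can be 11, hence I = 11.
G and K between them cover only {8, 9} — a naked pair. Remove those values from L, M.
No further eliminations apply; F can still be any of 6, 12.

6, 12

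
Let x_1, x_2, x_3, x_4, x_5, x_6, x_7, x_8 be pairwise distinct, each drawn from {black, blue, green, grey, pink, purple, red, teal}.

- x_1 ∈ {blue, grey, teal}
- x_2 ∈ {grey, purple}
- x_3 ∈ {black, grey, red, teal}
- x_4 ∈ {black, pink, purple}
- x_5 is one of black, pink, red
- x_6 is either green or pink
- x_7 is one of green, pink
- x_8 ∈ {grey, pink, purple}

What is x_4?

black

The 8 variables together cover exactly {black, blue, green, grey, pink, purple, red, teal} — 8 values for 8 variables — and blue appears only in x_1's list, so x_1 = blue.
The 7 still-open variables draw from only 7 values {black, green, grey, pink, purple, red, teal}, so each is used; only x_3 can be teal, hence x_3 = teal.
The 6 still-open variables together cover exactly {black, green, grey, pink, purple, red} — 6 values for 6 variables — and red appears only in x_5's list, so x_5 = red.
Among the 5 still-open variables, black fits only x_4 (and all 5 values in {black, green, grey, pink, purple} must be used), so x_4 = black.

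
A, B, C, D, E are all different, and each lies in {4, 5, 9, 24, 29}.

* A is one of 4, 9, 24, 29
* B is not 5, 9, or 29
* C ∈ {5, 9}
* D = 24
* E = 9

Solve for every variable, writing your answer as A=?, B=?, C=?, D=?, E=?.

A=29, B=4, C=5, D=24, E=9

D's domain is down to {24}, so D = 24. Strike 24 from A, B.
E has just one choice, so E = 9. So A, C can't be 9.
B must be 4 (only option left). Strike 4 from A.
C's domain is down to {5}, so C = 5.
A has just one choice, so A = 29.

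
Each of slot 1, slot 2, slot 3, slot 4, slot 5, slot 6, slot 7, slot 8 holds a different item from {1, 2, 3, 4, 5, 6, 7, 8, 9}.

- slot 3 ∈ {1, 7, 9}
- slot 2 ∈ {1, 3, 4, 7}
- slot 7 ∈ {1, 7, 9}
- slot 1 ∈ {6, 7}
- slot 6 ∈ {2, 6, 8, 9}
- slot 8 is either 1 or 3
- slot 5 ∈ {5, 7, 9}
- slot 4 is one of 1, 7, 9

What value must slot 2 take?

4

slot 3, slot 4, slot 7 between them cover only {1, 7, 9} — a naked triple. Remove those values from slot 1, slot 2, slot 5, slot 6, slot 8.
slot 1 must be 6 (only option left). Strike 6 from slot 6.
slot 5 must be 5 (only option left).
slot 8's domain is down to {3}, so slot 8 = 3. Remove 3 from slot 2.
So slot 2 = 4.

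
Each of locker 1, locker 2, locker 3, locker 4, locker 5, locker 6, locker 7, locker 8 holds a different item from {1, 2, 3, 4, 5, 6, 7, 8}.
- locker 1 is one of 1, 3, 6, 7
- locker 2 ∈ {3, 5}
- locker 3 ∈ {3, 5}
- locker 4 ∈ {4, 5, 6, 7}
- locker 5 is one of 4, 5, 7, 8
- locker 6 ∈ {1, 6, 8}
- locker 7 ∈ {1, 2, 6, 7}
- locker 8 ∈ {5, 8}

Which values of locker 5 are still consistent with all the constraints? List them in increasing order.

The 8 variables draw from only 8 values {1, 2, 3, 4, 5, 6, 7, 8}, so each is used; only locker 7 can be 2, hence locker 7 = 2.
locker 2 and locker 3 share exactly the 2 values {3, 5}; by pigeonhole those values go to them, so strike 3, 5 from locker 1, locker 4, locker 5, locker 8.
locker 8 must be 8 (only option left). Strike 8 from locker 5, locker 6.
No further eliminations apply; locker 5 can still be any of 4, 7.

4, 7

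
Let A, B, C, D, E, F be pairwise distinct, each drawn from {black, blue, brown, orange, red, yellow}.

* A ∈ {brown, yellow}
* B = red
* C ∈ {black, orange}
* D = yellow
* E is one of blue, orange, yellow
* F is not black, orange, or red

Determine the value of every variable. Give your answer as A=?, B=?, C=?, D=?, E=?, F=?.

B must be red (only option left).
D has just one choice, so D = yellow. Strike yellow from A, E, F.
A must be brown (only option left). So F can't be brown.
F's domain is down to {blue}, so F = blue. So E can't be blue.
E has just one choice, so E = orange. Remove orange from C.
C has just one choice, so C = black.

A=brown, B=red, C=black, D=yellow, E=orange, F=blue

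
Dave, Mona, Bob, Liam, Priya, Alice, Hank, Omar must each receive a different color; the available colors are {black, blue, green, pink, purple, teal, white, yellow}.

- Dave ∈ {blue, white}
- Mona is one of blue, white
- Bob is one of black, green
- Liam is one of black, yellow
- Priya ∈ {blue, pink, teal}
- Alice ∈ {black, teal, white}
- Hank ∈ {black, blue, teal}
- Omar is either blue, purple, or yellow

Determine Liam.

yellow

The 8 variables draw from only 8 values {black, blue, green, pink, purple, teal, white, yellow}, so each is used; only Bob can be green, hence Bob = green.
The 7 still-open variables draw from only 7 values {black, blue, pink, purple, teal, white, yellow}, so each is used; only Priya can be pink, hence Priya = pink.
The 6 still-open variables draw from only 6 values {black, blue, purple, teal, white, yellow}, so each is used; only Omar can be purple, hence Omar = purple.
Among the 5 still-open variables, yellow fits only Liam (and all 5 values in {black, blue, teal, white, yellow} must be used), so Liam = yellow.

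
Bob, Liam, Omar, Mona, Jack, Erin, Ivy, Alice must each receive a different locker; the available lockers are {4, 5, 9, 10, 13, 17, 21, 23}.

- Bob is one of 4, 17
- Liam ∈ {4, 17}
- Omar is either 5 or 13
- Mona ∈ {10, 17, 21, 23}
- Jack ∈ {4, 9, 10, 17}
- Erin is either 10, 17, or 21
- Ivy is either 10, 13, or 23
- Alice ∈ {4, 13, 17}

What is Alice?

The 8 variables together cover exactly {4, 5, 9, 10, 13, 17, 21, 23} — 8 values for 8 variables — and 5 appears only in Omar's list, so Omar = 5.
Among the 7 still-open variables, 9 fits only Jack (and all 7 values in {4, 9, 10, 13, 17, 21, 23} must be used), so Jack = 9.
Bob and Liam share exactly the 2 values {4, 17}; by pigeonhole those values go to them, so strike 4, 17 from Mona, Erin, Alice.
So Alice = 13.

13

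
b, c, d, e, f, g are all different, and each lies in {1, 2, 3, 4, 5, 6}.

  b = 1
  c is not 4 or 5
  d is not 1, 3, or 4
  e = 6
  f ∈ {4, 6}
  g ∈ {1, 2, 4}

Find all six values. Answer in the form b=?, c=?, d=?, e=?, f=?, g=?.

b's domain is down to {1}, so b = 1. Eliminate 1 elsewhere: c, g.
e's domain is down to {6}, so e = 6. Remove 6 from c, d, f.
f has just one choice, so f = 4. Remove 4 from g.
That leaves g = 2. So c, d can't be 2.
c must be 3 (only option left).
d has just one choice, so d = 5.

b=1, c=3, d=5, e=6, f=4, g=2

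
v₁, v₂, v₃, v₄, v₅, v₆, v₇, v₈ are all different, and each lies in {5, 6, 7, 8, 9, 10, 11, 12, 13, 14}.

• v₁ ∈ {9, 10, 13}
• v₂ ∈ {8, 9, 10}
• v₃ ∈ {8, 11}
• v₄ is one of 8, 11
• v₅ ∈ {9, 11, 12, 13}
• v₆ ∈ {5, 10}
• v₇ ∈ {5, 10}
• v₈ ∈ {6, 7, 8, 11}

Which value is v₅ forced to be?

12

v₃ and v₄ share exactly the 2 values {8, 11}; by pigeonhole those values go to them, so strike 8, 11 from v₂, v₅, v₈.
v₆ and v₇ share exactly the 2 values {5, 10}; by pigeonhole those values go to them, so strike 5, 10 from v₁, v₂.
v₂ must be 9 (only option left). Remove 9 from v₁, v₅.
v₁ has just one choice, so v₁ = 13. So v₅ can't be 13.
So v₅ = 12.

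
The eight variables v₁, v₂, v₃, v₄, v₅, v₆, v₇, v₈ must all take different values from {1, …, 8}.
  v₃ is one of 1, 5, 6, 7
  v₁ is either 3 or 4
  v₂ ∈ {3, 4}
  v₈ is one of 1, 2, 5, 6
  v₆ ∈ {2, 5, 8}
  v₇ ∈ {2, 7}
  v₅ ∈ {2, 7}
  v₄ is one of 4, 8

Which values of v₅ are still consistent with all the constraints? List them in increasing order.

The 2 variables v₁ and v₂ are confined to {3, 4}, which locks those values in; drop them from v₄.
That leaves v₄ = 8. Strike 8 from v₆.
The 2 variables v₅ and v₇ are confined to {2, 7}, which locks those values in; drop them from v₃, v₆, v₈.
v₆ has just one choice, so v₆ = 5. Eliminate 5 elsewhere: v₃, v₈.
No further eliminations apply; v₅ can still be any of 2, 7.

2, 7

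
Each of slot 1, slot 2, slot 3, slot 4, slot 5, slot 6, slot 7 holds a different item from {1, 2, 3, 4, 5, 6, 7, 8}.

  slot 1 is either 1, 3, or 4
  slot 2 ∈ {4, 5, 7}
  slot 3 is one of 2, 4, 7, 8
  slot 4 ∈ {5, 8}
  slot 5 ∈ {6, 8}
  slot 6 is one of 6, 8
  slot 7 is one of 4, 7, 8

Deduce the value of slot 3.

2

slot 5 and slot 6 share exactly the 2 values {6, 8}; by pigeonhole those values go to them, so strike 6, 8 from slot 3, slot 4, slot 7.
slot 4 has just one choice, so slot 4 = 5. Strike 5 from slot 2.
slot 2 and slot 7 between them cover only {4, 7} — a naked pair. Remove those values from slot 1, slot 3.
So slot 3 = 2.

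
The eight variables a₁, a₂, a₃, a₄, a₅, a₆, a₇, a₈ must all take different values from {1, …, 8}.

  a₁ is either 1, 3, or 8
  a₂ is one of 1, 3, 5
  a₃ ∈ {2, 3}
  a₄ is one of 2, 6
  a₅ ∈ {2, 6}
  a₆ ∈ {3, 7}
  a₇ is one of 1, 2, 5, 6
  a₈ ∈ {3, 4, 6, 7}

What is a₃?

3

The 8 variables draw from only 8 values {1, 2, 3, 4, 5, 6, 7, 8}, so each is used; only a₈ can be 4, hence a₈ = 4.
The 7 still-open variables together cover exactly {1, 2, 3, 5, 6, 7, 8} — 7 values for 7 variables — and 7 appears only in a₆'s list, so a₆ = 7.
Among the 6 still-open variables, 8 fits only a₁ (and all 6 values in {1, 2, 3, 5, 6, 8} must be used), so a₁ = 8.
a₄ and a₅ share exactly the 2 values {2, 6}; by pigeonhole those values go to them, so strike 2, 6 from a₃, a₇.
So a₃ = 3.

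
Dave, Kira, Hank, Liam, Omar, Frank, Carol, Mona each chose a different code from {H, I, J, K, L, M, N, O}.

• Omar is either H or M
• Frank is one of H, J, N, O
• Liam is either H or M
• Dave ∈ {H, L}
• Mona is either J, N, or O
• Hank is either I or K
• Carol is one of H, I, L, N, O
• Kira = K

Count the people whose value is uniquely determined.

Kira's domain is down to {K}, so Kira = K. Eliminate K elsewhere: Hank.
Hank's domain is down to {I}, so Hank = I. Remove I from Carol.
Liam and Omar share exactly the 2 values {H, M}; by pigeonhole those values go to them, so strike H, M from Dave, Frank, Carol.
Dave must be L (only option left). Remove L from Carol.
Determined: Dave=L, Kira=K, Hank=I. The other people each still have more than one consistent value. That makes 3.

3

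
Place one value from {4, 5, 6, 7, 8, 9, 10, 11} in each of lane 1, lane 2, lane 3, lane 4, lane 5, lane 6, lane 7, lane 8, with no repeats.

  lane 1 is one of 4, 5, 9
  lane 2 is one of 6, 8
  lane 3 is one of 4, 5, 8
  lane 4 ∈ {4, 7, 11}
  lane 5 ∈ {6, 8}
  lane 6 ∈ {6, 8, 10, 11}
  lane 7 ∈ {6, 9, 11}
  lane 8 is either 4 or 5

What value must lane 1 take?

Among the 8 variables, 7 fits only lane 4 (and all 8 values in {4, 5, 6, 7, 8, 9, 10, 11} must be used), so lane 4 = 7.
The 7 still-open variables draw from only 7 values {4, 5, 6, 8, 9, 10, 11}, so each is used; only lane 6 can be 10, hence lane 6 = 10.
The 6 still-open variables draw from only 6 values {4, 5, 6, 8, 9, 11}, so each is used; only lane 7 can be 11, hence lane 7 = 11.
The 5 still-open variables draw from only 5 values {4, 5, 6, 8, 9}, so each is used; only lane 1 can be 9, hence lane 1 = 9.

9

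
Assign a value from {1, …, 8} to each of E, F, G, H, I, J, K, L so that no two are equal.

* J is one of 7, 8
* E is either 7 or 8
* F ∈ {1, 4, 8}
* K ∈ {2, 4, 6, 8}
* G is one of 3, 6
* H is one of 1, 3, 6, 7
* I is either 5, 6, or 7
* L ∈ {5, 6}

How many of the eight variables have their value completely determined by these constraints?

4

The 8 variables draw from only 8 values {1, 2, 3, 4, 5, 6, 7, 8}, so each is used; only K can be 2, hence K = 2.
Among the 7 still-open variables, 4 fits only F (and all 7 values in {1, 3, 4, 5, 6, 7, 8} must be used), so F = 4.
The 6 still-open variables draw from only 6 values {1, 3, 5, 6, 7, 8}, so each is used; only H can be 1, hence H = 1.
Among the 5 still-open variables, 3 fits only G (and all 5 values in {3, 5, 6, 7, 8} must be used), so G = 3.
The 2 variables E and J are confined to {7, 8}, which locks those values in; drop them from I.
Determined: F=4, G=3, H=1, K=2. The other variables each still have more than one consistent value. That makes 4.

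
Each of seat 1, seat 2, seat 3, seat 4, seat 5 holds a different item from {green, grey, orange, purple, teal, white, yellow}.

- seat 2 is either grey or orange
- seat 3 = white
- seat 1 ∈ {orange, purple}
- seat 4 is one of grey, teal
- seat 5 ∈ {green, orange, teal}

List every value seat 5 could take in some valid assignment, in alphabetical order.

green, orange, teal

seat 3 must be white (only option left).
No further eliminations apply; seat 5 can still be any of green, orange, teal.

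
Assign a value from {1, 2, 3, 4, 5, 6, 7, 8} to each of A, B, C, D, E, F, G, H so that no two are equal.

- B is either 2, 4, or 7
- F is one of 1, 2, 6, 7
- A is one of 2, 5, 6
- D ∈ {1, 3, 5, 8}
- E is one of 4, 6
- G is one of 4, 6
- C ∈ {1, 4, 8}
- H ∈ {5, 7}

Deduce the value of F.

1

The 8 variables draw from only 8 values {1, 2, 3, 4, 5, 6, 7, 8}, so each is used; only D can be 3, hence D = 3.
The 7 still-open variables draw from only 7 values {1, 2, 4, 5, 6, 7, 8}, so each is used; only C can be 8, hence C = 8.
The 6 still-open variables together cover exactly {1, 2, 4, 5, 6, 7} — 6 values for 6 variables — and 1 appears only in F's list, so F = 1.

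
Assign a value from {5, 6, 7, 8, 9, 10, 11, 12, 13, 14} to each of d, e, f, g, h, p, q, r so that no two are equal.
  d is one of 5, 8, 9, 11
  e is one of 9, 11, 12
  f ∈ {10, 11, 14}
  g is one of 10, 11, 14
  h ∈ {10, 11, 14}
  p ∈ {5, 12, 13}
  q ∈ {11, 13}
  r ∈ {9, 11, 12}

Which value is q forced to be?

Among the 8 variables, 8 fits only d (and all 8 values in {5, 8, 9, 10, 11, 12, 13, 14} must be used), so d = 8.
Among the 7 still-open variables, 5 fits only p (and all 7 values in {5, 9, 10, 11, 12, 13, 14} must be used), so p = 5.
The 6 still-open variables together cover exactly {9, 10, 11, 12, 13, 14} — 6 values for 6 variables — and 13 appears only in q's list, so q = 13.

13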